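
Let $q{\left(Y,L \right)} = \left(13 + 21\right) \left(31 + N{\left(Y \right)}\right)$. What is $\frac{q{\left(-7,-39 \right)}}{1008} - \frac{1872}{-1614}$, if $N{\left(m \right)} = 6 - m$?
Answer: $\frac{89615}{33894} \approx 2.644$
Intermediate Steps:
$q{\left(Y,L \right)} = 1258 - 34 Y$ ($q{\left(Y,L \right)} = \left(13 + 21\right) \left(31 - \left(-6 + Y\right)\right) = 34 \left(37 - Y\right) = 1258 - 34 Y$)
$\frac{q{\left(-7,-39 \right)}}{1008} - \frac{1872}{-1614} = \frac{1258 - -238}{1008} - \frac{1872}{-1614} = \left(1258 + 238\right) \frac{1}{1008} - - \frac{312}{269} = 1496 \cdot \frac{1}{1008} + \frac{312}{269} = \frac{187}{126} + \frac{312}{269} = \frac{89615}{33894}$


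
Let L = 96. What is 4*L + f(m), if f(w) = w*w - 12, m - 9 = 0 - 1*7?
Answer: 376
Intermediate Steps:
m = 2 (m = 9 + (0 - 1*7) = 9 + (0 - 7) = 9 - 7 = 2)
f(w) = -12 + w**2 (f(w) = w**2 - 12 = -12 + w**2)
4*L + f(m) = 4*96 + (-12 + 2**2) = 384 + (-12 + 4) = 384 - 8 = 376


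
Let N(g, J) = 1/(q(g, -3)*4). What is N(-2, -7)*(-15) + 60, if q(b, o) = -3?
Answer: 245/4 ≈ 61.250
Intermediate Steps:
N(g, J) = -1/12 (N(g, J) = 1/(-3*4) = 1/(-12) = -1/12)
N(-2, -7)*(-15) + 60 = -1/12*(-15) + 60 = 5/4 + 60 = 245/4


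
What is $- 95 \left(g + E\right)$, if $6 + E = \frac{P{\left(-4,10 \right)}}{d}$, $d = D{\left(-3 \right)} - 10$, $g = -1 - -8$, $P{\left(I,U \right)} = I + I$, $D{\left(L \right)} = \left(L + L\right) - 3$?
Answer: $-135$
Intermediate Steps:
$D{\left(L \right)} = -3 + 2 L$ ($D{\left(L \right)} = 2 L - 3 = -3 + 2 L$)
$P{\left(I,U \right)} = 2 I$
$g = 7$ ($g = -1 + 8 = 7$)
$d = -19$ ($d = \left(-3 + 2 \left(-3\right)\right) - 10 = \left(-3 - 6\right) - 10 = -9 - 10 = -19$)
$E = - \frac{106}{19}$ ($E = -6 + \frac{2 \left(-4\right)}{-19} = -6 - - \frac{8}{19} = -6 + \frac{8}{19} = - \frac{106}{19} \approx -5.5789$)
$- 95 \left(g + E\right) = - 95 \left(7 - \frac{106}{19}\right) = \left(-95\right) \frac{27}{19} = -135$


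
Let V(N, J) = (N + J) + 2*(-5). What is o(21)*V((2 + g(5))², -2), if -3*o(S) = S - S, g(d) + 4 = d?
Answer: 0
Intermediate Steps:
g(d) = -4 + d
V(N, J) = -10 + J + N (V(N, J) = (J + N) - 10 = -10 + J + N)
o(S) = 0 (o(S) = -(S - S)/3 = -⅓*0 = 0)
o(21)*V((2 + g(5))², -2) = 0*(-10 - 2 + (2 + (-4 + 5))²) = 0*(-10 - 2 + (2 + 1)²) = 0*(-10 - 2 + 3²) = 0*(-10 - 2 + 9) = 0*(-3) = 0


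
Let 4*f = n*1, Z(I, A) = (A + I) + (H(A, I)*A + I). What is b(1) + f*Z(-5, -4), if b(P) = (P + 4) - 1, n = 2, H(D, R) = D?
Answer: 5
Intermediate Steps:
Z(I, A) = A + A² + 2*I (Z(I, A) = (A + I) + (A*A + I) = (A + I) + (A² + I) = (A + I) + (I + A²) = A + A² + 2*I)
b(P) = 3 + P (b(P) = (4 + P) - 1 = 3 + P)
f = ½ (f = (2*1)/4 = (¼)*2 = ½ ≈ 0.50000)
b(1) + f*Z(-5, -4) = (3 + 1) + (-4 + (-4)² + 2*(-5))/2 = 4 + (-4 + 16 - 10)/2 = 4 + (½)*2 = 4 + 1 = 5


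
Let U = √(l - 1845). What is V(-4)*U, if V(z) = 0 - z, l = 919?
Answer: 4*I*√926 ≈ 121.72*I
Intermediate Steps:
V(z) = -z
U = I*√926 (U = √(919 - 1845) = √(-926) = I*√926 ≈ 30.43*I)
V(-4)*U = (-1*(-4))*(I*√926) = 4*(I*√926) = 4*I*√926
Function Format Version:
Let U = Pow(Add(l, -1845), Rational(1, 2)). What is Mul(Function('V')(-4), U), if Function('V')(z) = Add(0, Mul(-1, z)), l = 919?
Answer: Mul(4, I, Pow(926, Rational(1, 2))) ≈ Mul(121.72, I)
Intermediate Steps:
Function('V')(z) = Mul(-1, z)
U = Mul(I, Pow(926, Rational(1, 2))) (U = Pow(Add(919, -1845), Rational(1, 2)) = Pow(-926, Rational(1, 2)) = Mul(I, Pow(926, Rational(1, 2))) ≈ Mul(30.430, I))
Mul(Function('V')(-4), U) = Mul(Mul(-1, -4), Mul(I, Pow(926, Rational(1, 2)))) = Mul(4, Mul(I, Pow(926, Rational(1, 2)))) = Mul(4, I, Pow(926, Rational(1, 2)))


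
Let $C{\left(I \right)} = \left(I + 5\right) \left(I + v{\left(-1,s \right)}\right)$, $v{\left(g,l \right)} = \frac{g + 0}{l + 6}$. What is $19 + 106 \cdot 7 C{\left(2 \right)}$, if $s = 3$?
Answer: $\frac{88469}{9} \approx 9829.9$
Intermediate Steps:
$v{\left(g,l \right)} = \frac{g}{6 + l}$
$C{\left(I \right)} = \left(5 + I\right) \left(- \frac{1}{9} + I\right)$ ($C{\left(I \right)} = \left(I + 5\right) \left(I - \frac{1}{6 + 3}\right) = \left(5 + I\right) \left(I - \frac{1}{9}\right) = \left(5 + I\right) \left(- \frac{1}{9} + I\right)$)
$19 + 106 \cdot 7 C{\left(2 \right)} = 19 + 106 \cdot 7 \left(- \frac{5}{9} + 2^{2} + \frac{44}{9} \cdot 2\right) = 19 + 106 \cdot 7 \left(- \frac{5}{9} + 4 + \frac{88}{9}\right) = 19 + 106 \cdot 7 \cdot \frac{119}{9} = 19 + 106 \cdot \frac{833}{9} = 19 + \frac{88298}{9} = \frac{88469}{9}$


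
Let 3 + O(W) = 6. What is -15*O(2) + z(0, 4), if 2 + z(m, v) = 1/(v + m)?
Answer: -187/4 ≈ -46.750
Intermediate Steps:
O(W) = 3 (O(W) = -3 + 6 = 3)
z(m, v) = -2 + 1/(m + v) (z(m, v) = -2 + 1/(v + m) = -2 + 1/(m + v))
-15*O(2) + z(0, 4) = -15*3 + (1 - 2*0 - 2*4)/(0 + 4) = -45 + (1 + 0 - 8)/4 = -45 + (¼)*(-7) = -45 - 7/4 = -187/4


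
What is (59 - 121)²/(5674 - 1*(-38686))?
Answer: 961/11090 ≈ 0.086655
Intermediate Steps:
(59 - 121)²/(5674 - 1*(-38686)) = (-62)²/(5674 + 38686) = 3844/44360 = 3844*(1/44360) = 961/11090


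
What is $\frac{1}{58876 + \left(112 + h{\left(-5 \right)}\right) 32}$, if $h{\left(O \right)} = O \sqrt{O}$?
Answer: $\frac{3123}{195068980} + \frac{2 i \sqrt{5}}{48767245} \approx 1.601 \cdot 10^{-5} + 9.1704 \cdot 10^{-8} i$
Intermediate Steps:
$h{\left(O \right)} = O^{\frac{3}{2}}$
$\frac{1}{58876 + \left(112 + h{\left(-5 \right)}\right) 32} = \frac{1}{58876 + \left(112 + \left(-5\right)^{\frac{3}{2}}\right) 32} = \frac{1}{58876 + \left(112 - 5 i \sqrt{5}\right) 32} = \frac{1}{58876 + \left(3584 - 160 i \sqrt{5}\right)} = \frac{1}{62460 - 160 i \sqrt{5}}$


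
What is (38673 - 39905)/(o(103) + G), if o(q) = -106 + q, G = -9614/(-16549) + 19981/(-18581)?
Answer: 906306856/2570619 ≈ 352.56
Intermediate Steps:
G = -8001465/16184051 (G = -9614*(-1/16549) + 19981*(-1/18581) = 506/871 - 19981/18581 = -8001465/16184051 ≈ -0.49440)
(38673 - 39905)/(o(103) + G) = (38673 - 39905)/((-106 + 103) - 8001465/16184051) = -1232/(-3 - 8001465/16184051) = -1232/(-56553618/16184051) = -1232*(-16184051/56553618) = 906306856/2570619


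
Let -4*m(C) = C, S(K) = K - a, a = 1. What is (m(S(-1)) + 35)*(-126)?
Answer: -4473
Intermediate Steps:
S(K) = -1 + K (S(K) = K - 1*1 = K - 1 = -1 + K)
m(C) = -C/4
(m(S(-1)) + 35)*(-126) = (-(-1 - 1)/4 + 35)*(-126) = (-¼*(-2) + 35)*(-126) = (½ + 35)*(-126) = (71/2)*(-126) = -4473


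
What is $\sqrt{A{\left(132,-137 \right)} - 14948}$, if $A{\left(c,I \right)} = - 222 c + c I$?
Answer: $8 i \sqrt{974} \approx 249.67 i$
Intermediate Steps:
$A{\left(c,I \right)} = - 222 c + I c$
$\sqrt{A{\left(132,-137 \right)} - 14948} = \sqrt{132 \left(-222 - 137\right) - 14948} = \sqrt{132 \left(-359\right) - 14948} = \sqrt{-47388 - 14948} = \sqrt{-62336} = 8 i \sqrt{974}$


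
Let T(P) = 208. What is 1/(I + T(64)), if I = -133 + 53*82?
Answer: 1/4421 ≈ 0.00022619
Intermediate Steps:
I = 4213 (I = -133 + 4346 = 4213)
1/(I + T(64)) = 1/(4213 + 208) = 1/4421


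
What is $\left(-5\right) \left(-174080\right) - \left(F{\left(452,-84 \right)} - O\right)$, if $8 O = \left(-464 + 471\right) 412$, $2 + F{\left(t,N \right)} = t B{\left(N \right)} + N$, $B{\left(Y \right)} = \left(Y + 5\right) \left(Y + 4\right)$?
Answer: $- \frac{3971587}{2} \approx -1.9858 \cdot 10^{6}$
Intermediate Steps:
$B{\left(Y \right)} = \left(4 + Y\right) \left(5 + Y\right)$ ($B{\left(Y \right)} = \left(5 + Y\right) \left(4 + Y\right) = \left(4 + Y\right) \left(5 + Y\right)$)
$F{\left(t,N \right)} = -2 + N + t \left(20 + N^{2} + 9 N\right)$ ($F{\left(t,N \right)} = -2 + \left(t \left(20 + N^{2} + 9 N\right) + N\right) = -2 + \left(N + t \left(20 + N^{2} + 9 N\right)\right) = -2 + N + t \left(20 + N^{2} + 9 N\right)$)
$O = \frac{721}{2}$ ($O = \frac{\left(-464 + 471\right) 412}{8} = \frac{7 \cdot 412}{8} = \frac{1}{8} \cdot 2884 = \frac{721}{2} \approx 360.5$)
$\left(-5\right) \left(-174080\right) - \left(F{\left(452,-84 \right)} - O\right) = \left(-5\right) \left(-174080\right) - \left(\left(-2 - 84 + 452 \left(20 + \left(-84\right)^{2} + 9 \left(-84\right)\right)\right) - \frac{721}{2}\right) = 870400 - \left(\left(-2 - 84 + 452 \left(20 + 7056 - 756\right)\right) - \frac{721}{2}\right) = 870400 - \left(\left(-2 - 84 + 452 \cdot 6320\right) - \frac{721}{2}\right) = 870400 - \left(\left(-2 - 84 + 2856640\right) - \frac{721}{2}\right) = 870400 - \left(2856554 - \frac{721}{2}\right) = 870400 - \frac{5712387}{2} = - \frac{3971587}{2}$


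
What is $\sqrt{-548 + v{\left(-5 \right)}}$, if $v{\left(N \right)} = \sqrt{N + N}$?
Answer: $\sqrt{-548 + i \sqrt{10}} \approx 0.06754 + 23.409 i$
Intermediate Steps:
$v{\left(N \right)} = \sqrt{2} \sqrt{N}$ ($v{\left(N \right)} = \sqrt{2 N} = \sqrt{2} \sqrt{N}$)
$\sqrt{-548 + v{\left(-5 \right)}} = \sqrt{-548 + \sqrt{2} \sqrt{-5}} = \sqrt{-548 + \sqrt{2} i \sqrt{5}} = \sqrt{-548 + i \sqrt{10}}$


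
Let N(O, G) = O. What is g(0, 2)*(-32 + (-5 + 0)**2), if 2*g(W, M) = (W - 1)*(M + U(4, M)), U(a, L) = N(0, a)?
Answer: 7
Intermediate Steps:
U(a, L) = 0
g(W, M) = M*(-1 + W)/2 (g(W, M) = ((W - 1)*(M + 0))/2 = ((-1 + W)*M)/2 = (M*(-1 + W))/2 = M*(-1 + W)/2)
g(0, 2)*(-32 + (-5 + 0)**2) = ((1/2)*2*(-1 + 0))*(-32 + (-5 + 0)**2) = ((1/2)*2*(-1))*(-32 + (-5)**2) = -(-32 + 25) = -1*(-7) = 7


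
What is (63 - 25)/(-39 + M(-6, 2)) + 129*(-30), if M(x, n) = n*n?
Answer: -135488/35 ≈ -3871.1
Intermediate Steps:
M(x, n) = n**2
(63 - 25)/(-39 + M(-6, 2)) + 129*(-30) = (63 - 25)/(-39 + 2**2) + 129*(-30) = 38/(-39 + 4) - 3870 = 38/(-35) - 3870 = 38*(-1/35) - 3870 = -38/35 - 3870 = -135488/35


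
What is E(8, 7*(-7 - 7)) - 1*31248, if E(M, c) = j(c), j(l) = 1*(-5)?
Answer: -31253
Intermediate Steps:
j(l) = -5
E(M, c) = -5
E(8, 7*(-7 - 7)) - 1*31248 = -5 - 1*31248 = -5 - 31248 = -31253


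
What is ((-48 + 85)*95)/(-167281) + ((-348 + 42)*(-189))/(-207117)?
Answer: -128426489/427737517 ≈ -0.30025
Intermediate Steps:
((-48 + 85)*95)/(-167281) + ((-348 + 42)*(-189))/(-207117) = (37*95)*(-1/167281) - 306*(-189)*(-1/207117) = 3515*(-1/167281) + 57834*(-1/207117) = -3515/167281 - 714/2557 = -128426489/427737517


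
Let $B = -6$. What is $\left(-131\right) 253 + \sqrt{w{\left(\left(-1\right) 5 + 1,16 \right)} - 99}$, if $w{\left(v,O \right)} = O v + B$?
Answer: $-33143 + 13 i \approx -33143.0 + 13.0 i$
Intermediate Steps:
$w{\left(v,O \right)} = -6 + O v$ ($w{\left(v,O \right)} = O v - 6 = -6 + O v$)
$\left(-131\right) 253 + \sqrt{w{\left(\left(-1\right) 5 + 1,16 \right)} - 99} = \left(-131\right) 253 + \sqrt{\left(-6 + 16 \left(\left(-1\right) 5 + 1\right)\right) - 99} = -33143 + \sqrt{\left(-6 + 16 \left(-5 + 1\right)\right) - 99} = -33143 + \sqrt{\left(-6 + 16 \left(-4\right)\right) - 99} = -33143 + \sqrt{\left(-6 - 64\right) - 99} = -33143 + \sqrt{-70 - 99} = -33143 + \sqrt{-169} = -33143 + 13 i$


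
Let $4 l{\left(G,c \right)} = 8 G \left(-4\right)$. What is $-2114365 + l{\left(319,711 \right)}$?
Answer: $-2116917$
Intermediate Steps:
$l{\left(G,c \right)} = - 8 G$ ($l{\left(G,c \right)} = \frac{8 G \left(-4\right)}{4} = \frac{\left(-32\right) G}{4} = - 8 G$)
$-2114365 + l{\left(319,711 \right)} = -2114365 - 2552 = -2116917$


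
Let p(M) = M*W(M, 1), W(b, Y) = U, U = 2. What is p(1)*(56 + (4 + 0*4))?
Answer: 120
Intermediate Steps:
W(b, Y) = 2
p(M) = 2*M (p(M) = M*2 = 2*M)
p(1)*(56 + (4 + 0*4)) = (2*1)*(56 + (4 + 0*4)) = 2*(56 + (4 + 0)) = 2*(56 + 4) = 2*60 = 120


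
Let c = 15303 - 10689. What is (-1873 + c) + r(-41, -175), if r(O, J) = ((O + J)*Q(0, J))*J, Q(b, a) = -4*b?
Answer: 2741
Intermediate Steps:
r(O, J) = 0 (r(O, J) = ((O + J)*(-4*0))*J = ((J + O)*0)*J = 0*J = 0)
c = 4614
(-1873 + c) + r(-41, -175) = (-1873 + 4614) + 0 = 2741 + 0 = 2741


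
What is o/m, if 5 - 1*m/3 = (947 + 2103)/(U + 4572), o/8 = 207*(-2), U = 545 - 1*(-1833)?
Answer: -76728/317 ≈ -242.04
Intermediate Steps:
U = 2378 (U = 545 + 1833 = 2378)
o = -3312 (o = 8*(207*(-2)) = 8*(-414) = -3312)
m = 1902/139 (m = 15 - 3*(947 + 2103)/(2378 + 4572) = 15 - 9150/6950 = 15 - 3*61/139 = 15 - 183/139 = 1902/139 ≈ 13.683)
o/m = -3312/1902/139 = -3312*139/1902 = -76728/317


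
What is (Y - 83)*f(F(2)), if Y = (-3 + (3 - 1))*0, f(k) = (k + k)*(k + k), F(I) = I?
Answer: -1328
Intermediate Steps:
f(k) = 4*k² (f(k) = (2*k)*(2*k) = 4*k²)
Y = 0 (Y = (-3 + 2)*0 = -1*0 = 0)
(Y - 83)*f(F(2)) = (0 - 83)*(4*2²) = -332*4 = -83*16 = -1328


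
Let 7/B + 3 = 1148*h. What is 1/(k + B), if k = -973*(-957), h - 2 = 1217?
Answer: 1399409/1303075083856 ≈ 1.0739e-6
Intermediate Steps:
h = 1219 (h = 2 + 1217 = 1219)
k = 931161
B = 7/1399409 (B = 7/(-3 + 1148*1219) = 7/(-3 + 1399412) = 7/1399409 ≈ 5.0021e-6)
1/(k + B) = 1/(931161 + 7/1399409) = 1/(1303075083856/1399409) = 1399409/1303075083856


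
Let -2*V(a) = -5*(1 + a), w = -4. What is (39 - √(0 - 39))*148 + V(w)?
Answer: 11529/2 - 148*I*√39 ≈ 5764.5 - 924.26*I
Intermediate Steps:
V(a) = 5/2 + 5*a/2 (V(a) = -(-5)*(1 + a)/2 = -(-5 - 5*a)/2 = 5/2 + 5*a/2)
(39 - √(0 - 39))*148 + V(w) = (39 - √(0 - 39))*148 + (5/2 + (5/2)*(-4)) = (39 - √(-39))*148 + (5/2 - 10) = (39 - I*√39)*148 - 15/2 = (5772 - 148*I*√39) - 15/2 = 11529/2 - 148*I*√39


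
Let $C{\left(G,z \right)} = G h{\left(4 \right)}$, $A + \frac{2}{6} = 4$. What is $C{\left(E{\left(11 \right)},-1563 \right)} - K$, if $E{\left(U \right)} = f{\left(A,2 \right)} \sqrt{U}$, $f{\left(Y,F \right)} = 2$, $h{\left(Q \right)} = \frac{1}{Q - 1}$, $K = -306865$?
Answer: $306865 + \frac{2 \sqrt{11}}{3} \approx 3.0687 \cdot 10^{5}$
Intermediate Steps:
$A = \frac{11}{3}$ ($A = - \frac{1}{3} + 4 = \frac{11}{3} \approx 3.6667$)
$h{\left(Q \right)} = \frac{1}{-1 + Q}$
$E{\left(U \right)} = 2 \sqrt{U}$
$C{\left(G,z \right)} = \frac{G}{3}$ ($C{\left(G,z \right)} = \frac{G}{-1 + 4} = \frac{G}{3}$)
$C{\left(E{\left(11 \right)},-1563 \right)} - K = \frac{2 \sqrt{11}}{3} - -306865 = \frac{2 \sqrt{11}}{3} + 306865 = 306865 + \frac{2 \sqrt{11}}{3}$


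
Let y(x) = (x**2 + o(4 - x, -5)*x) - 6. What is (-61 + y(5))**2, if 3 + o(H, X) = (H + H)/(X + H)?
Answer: 27556/9 ≈ 3061.8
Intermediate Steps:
o(H, X) = -3 + 2*H/(H + X) (o(H, X) = -3 + (H + H)/(X + H) = -3 + (2*H)/(H + X) = -3 + 2*H/(H + X))
y(x) = -6 + x**2 + x*(11 + x)/(-1 - x) (y(x) = (x**2 + ((-(4 - x) - 3*(-5))/((4 - x) - 5))*x) - 6 = (x**2 + (((-4 + x) + 15)/(-1 - x))*x) - 6 = (x**2 + ((11 + x)/(-1 - x))*x) - 6 = (x**2 + x*(11 + x)/(-1 - x)) - 6 = -6 + x**2 + x*(11 + x)/(-1 - x))
(-61 + y(5))**2 = (-61 + (-6 + 5**3 - 17*5)/(1 + 5))**2 = (-61 + (-6 + 125 - 85)/6)**2 = (-61 + (1/6)*34)**2 = (-61 + 17/3)**2 = (-166/3)**2 = 27556/9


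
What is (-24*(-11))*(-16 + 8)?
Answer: -2112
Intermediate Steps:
(-24*(-11))*(-16 + 8) = 264*(-8) = -2112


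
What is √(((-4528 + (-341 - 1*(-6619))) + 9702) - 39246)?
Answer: I*√27794 ≈ 166.72*I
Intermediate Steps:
√(((-4528 + (-341 - 1*(-6619))) + 9702) - 39246) = √(((-4528 + (-341 + 6619)) + 9702) - 39246) = √(((-4528 + 6278) + 9702) - 39246) = √((1750 + 9702) - 39246) = √(11452 - 39246) = √(-27794) = I*√27794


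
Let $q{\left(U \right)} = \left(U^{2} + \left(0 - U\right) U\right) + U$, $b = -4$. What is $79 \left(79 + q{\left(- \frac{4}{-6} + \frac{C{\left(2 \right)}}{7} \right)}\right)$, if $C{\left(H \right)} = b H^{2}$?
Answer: $\frac{128375}{21} \approx 6113.1$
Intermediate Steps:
$C{\left(H \right)} = - 4 H^{2}$
$q{\left(U \right)} = U$ ($q{\left(U \right)} = \left(U^{2} + - U U\right) + U = \left(U^{2} - U^{2}\right) + U = 0 + U = U$)
$79 \left(79 + q{\left(- \frac{4}{-6} + \frac{C{\left(2 \right)}}{7} \right)}\right) = 79 \left(79 + \left(- \frac{4}{-6} + \frac{\left(-4\right) 2^{2}}{7}\right)\right) = 79 \left(79 + \left(\left(-4\right) \left(- \frac{1}{6}\right) + \left(-4\right) 4 \cdot \frac{1}{7}\right)\right) = 79 \left(79 + \left(\frac{2}{3} - \frac{16}{7}\right)\right) = 79 \left(79 - \frac{34}{21}\right) = 79 \cdot \frac{1625}{21} = \frac{128375}{21}$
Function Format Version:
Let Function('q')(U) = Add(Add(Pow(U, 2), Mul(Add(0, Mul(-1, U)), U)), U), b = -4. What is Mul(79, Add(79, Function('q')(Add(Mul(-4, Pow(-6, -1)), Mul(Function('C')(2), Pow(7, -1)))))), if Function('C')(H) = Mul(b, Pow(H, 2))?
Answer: Rational(128375, 21) ≈ 6113.1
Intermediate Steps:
Function('C')(H) = Mul(-4, Pow(H, 2))
Function('q')(U) = U (Function('q')(U) = Add(Add(Pow(U, 2), Mul(Mul(-1, U), U)), U) = Add(Add(Pow(U, 2), Mul(-1, Pow(U, 2))), U) = Add(0, U) = U)
Mul(79, Add(79, Function('q')(Add(Mul(-4, Pow(-6, -1)), Mul(Function('C')(2), Pow(7, -1)))))) = Mul(79, Add(79, Add(Mul(-4, Pow(-6, -1)), Mul(Mul(-4, Pow(2, 2)), Pow(7, -1))))) = Mul(79, Add(79, Add(Mul(-4, Rational(-1, 6)), Mul(Mul(-4, 4), Rational(1, 7))))) = Mul(79, Add(79, Add(Rational(2, 3), Mul(-16, Rational(1, 7))))) = Mul(79, Add(79, Add(Rational(2, 3), Rational(-16, 7)))) = Mul(79, Add(79, Rational(-34, 21))) = Mul(79, Rational(1625, 21)) = Rational(128375, 21)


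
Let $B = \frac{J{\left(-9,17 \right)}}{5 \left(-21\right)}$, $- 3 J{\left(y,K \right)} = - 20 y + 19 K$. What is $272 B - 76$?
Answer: $\frac{112876}{315} \approx 358.34$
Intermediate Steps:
$J{\left(y,K \right)} = - \frac{19 K}{3} + \frac{20 y}{3}$ ($J{\left(y,K \right)} = - \frac{- 20 y + 19 K}{3} = - \frac{19 K}{3} + \frac{20 y}{3}$)
$B = \frac{503}{315}$ ($B = \frac{\left(- \frac{19}{3}\right) 17 + \frac{20}{3} \left(-9\right)}{5 \left(-21\right)} = \frac{- \frac{323}{3} - 60}{-105} = \left(- \frac{503}{3}\right) \left(- \frac{1}{105}\right) = \frac{503}{315} \approx 1.5968$)
$272 B - 76 = 272 \cdot \frac{503}{315} - 76 = \frac{136816}{315} - 76 = \frac{112876}{315}$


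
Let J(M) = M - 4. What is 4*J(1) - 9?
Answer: -21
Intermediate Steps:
J(M) = -4 + M
4*J(1) - 9 = 4*(-4 + 1) - 9 = 4*(-3) - 9 = -12 - 9 = -21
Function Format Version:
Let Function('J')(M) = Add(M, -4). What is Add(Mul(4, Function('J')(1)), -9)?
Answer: -21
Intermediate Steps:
Function('J')(M) = Add(-4, M)
Add(Mul(4, Function('J')(1)), -9) = Add(Mul(4, Add(-4, 1)), -9) = Add(Mul(4, -3), -9) = Add(-12, -9) = -21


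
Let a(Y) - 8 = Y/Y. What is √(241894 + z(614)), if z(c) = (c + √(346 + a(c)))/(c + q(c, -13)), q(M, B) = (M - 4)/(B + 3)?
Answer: √(73973701788 + 553*√355)/553 ≈ 491.83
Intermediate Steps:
a(Y) = 9 (a(Y) = 8 + Y/Y = 8 + 1 = 9)
q(M, B) = (-4 + M)/(3 + B)
z(c) = (c + √355)/(⅖ + 9*c/10) (z(c) = (c + √(346 + 9))/(c + (-4 + c)/(3 - 13)) = (c + √355)/(c + (-4 + c)/(-10)) = (c + √355)/(c - (-4 + c)/10) = (c + √355)/(c + (⅖ - c/10)) = (c + √355)/(⅖ + 9*c/10))
√(241894 + z(614)) = √(241894 + 10*(614 + √355)/(4 + 9*614)) = √(241894 + 10*(614 + √355)/(4 + 5526)) = √(241894 + 10*(614 + √355)/5530) = √(241894 + 10*(1/5530)*(614 + √355)) = √(241894 + (614/553 + √355/553)) = √(133767996/553 + √355/553)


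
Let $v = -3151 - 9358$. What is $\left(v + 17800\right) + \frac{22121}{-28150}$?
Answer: $\frac{148919529}{28150} \approx 5290.2$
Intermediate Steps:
$v = -12509$
$\left(v + 17800\right) + \frac{22121}{-28150} = \left(-12509 + 17800\right) + \frac{22121}{-28150} = 5291 + 22121 \left(- \frac{1}{28150}\right) = 5291 - \frac{22121}{28150} = \frac{148919529}{28150}$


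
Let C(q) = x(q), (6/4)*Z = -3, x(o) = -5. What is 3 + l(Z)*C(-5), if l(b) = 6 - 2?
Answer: -17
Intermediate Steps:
Z = -2 (Z = (⅔)*(-3) = -2)
C(q) = -5
l(b) = 4
3 + l(Z)*C(-5) = 3 + 4*(-5) = 3 - 20 = -17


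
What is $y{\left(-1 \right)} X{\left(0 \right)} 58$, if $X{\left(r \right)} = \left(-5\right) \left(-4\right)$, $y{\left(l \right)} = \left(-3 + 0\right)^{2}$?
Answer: $10440$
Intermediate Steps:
$y{\left(l \right)} = 9$ ($y{\left(l \right)} = \left(-3\right)^{2} = 9$)
$X{\left(r \right)} = 20$
$y{\left(-1 \right)} X{\left(0 \right)} 58 = 9 \cdot 20 \cdot 58 = 180 \cdot 58 = 10440$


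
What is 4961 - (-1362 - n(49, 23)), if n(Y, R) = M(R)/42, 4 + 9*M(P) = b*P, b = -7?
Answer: 796643/126 ≈ 6322.6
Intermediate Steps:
M(P) = -4/9 - 7*P/9 (M(P) = -4/9 + (-7*P)/9 = -4/9 - 7*P/9)
n(Y, R) = -2/189 - R/54 (n(Y, R) = (-4/9 - 7*R/9)/42 = (-4/9 - 7*R/9)*(1/42) = -2/189 - R/54)
4961 - (-1362 - n(49, 23)) = 4961 - (-1362 - (-2/189 - 1/54*23)) = 4961 - (-1362 - (-2/189 - 23/54)) = 4961 - (-1362 - 1*(-55/126)) = 4961 - (-1362 + 55/126) = 4961 - 1*(-171557/126) = 4961 + 171557/126 = 796643/126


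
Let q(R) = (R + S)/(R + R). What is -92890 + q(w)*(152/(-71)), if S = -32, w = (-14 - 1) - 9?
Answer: -19786102/213 ≈ -92893.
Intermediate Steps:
w = -24 (w = -15 - 9 = -24)
q(R) = (-32 + R)/(2*R) (q(R) = (R - 32)/(R + R) = (-32 + R)/((2*R)) = (-32 + R)*(1/(2*R)) = (-32 + R)/(2*R))
-92890 + q(w)*(152/(-71)) = -92890 + ((1/2)*(-32 - 24)/(-24))*(152/(-71)) = -92890 + ((1/2)*(-1/24)*(-56))*(152*(-1/71)) = -92890 + (7/6)*(-152/71) = -92890 - 532/213 = -19786102/213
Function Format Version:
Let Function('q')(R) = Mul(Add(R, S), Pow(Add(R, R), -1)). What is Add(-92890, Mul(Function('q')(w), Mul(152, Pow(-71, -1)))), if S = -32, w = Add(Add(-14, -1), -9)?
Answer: Rational(-19786102, 213) ≈ -92893.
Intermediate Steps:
w = -24 (w = Add(-15, -9) = -24)
Function('q')(R) = Mul(Rational(1, 2), Pow(R, -1), Add(-32, R)) (Function('q')(R) = Mul(Add(R, -32), Pow(Add(R, R), -1)) = Mul(Add(-32, R), Pow(Mul(2, R), -1)) = Mul(Add(-32, R), Mul(Rational(1, 2), Pow(R, -1))) = Mul(Rational(1, 2), Pow(R, -1), Add(-32, R)))
Add(-92890, Mul(Function('q')(w), Mul(152, Pow(-71, -1)))) = Add(-92890, Mul(Mul(Rational(1, 2), Pow(-24, -1), Add(-32, -24)), Mul(152, Pow(-71, -1)))) = Add(-92890, Mul(Mul(Rational(1, 2), Rational(-1, 24), -56), Mul(152, Rational(-1, 71)))) = Add(-92890, Mul(Rational(7, 6), Rational(-152, 71))) = Add(-92890, Rational(-532, 213)) = Rational(-19786102, 213)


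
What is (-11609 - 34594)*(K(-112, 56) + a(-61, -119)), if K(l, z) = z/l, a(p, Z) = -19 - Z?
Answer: -9194397/2 ≈ -4.5972e+6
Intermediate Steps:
(-11609 - 34594)*(K(-112, 56) + a(-61, -119)) = (-11609 - 34594)*(56/(-112) + (-19 - 1*(-119))) = -46203*(56*(-1/112) + (-19 + 119)) = -46203*(-1/2 + 100) = -46203*199/2 = -9194397/2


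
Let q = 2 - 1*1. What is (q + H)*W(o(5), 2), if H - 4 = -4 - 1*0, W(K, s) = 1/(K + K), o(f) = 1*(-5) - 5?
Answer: -1/20 ≈ -0.050000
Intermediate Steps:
o(f) = -10 (o(f) = -5 - 5 = -10)
W(K, s) = 1/(2*K)
H = 0 (H = 4 + (-4 - 1*0) = 4 + (-4 + 0) = 4 - 4 = 0)
q = 1 (q = 2 - 1 = 1)
(q + H)*W(o(5), 2) = (1 + 0)*((½)/(-10)) = 1*((½)*(-⅒)) = 1*(-1/20) = -1/20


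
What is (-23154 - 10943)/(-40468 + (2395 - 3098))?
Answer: 34097/41171 ≈ 0.82818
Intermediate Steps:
(-23154 - 10943)/(-40468 + (2395 - 3098)) = -34097/(-40468 - 703) = -34097/(-41171) = -34097*(-1/41171) = 34097/41171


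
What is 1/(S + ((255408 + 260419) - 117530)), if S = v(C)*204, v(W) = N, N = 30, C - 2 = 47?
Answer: 1/404417 ≈ 2.4727e-6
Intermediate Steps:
C = 49 (C = 2 + 47 = 49)
v(W) = 30
S = 6120 (S = 30*204 = 6120)
1/(S + ((255408 + 260419) - 117530)) = 1/(6120 + ((255408 + 260419) - 117530)) = 1/(6120 + (515827 - 117530)) = 1/(6120 + 398297) = 1/404417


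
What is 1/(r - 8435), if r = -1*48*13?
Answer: -1/9059 ≈ -0.00011039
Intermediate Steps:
r = -624 (r = -48*13 = -624)
1/(r - 8435) = 1/(-624 - 8435) = 1/(-9059) = -1/9059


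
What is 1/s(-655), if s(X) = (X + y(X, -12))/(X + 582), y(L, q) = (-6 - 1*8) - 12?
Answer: 73/681 ≈ 0.10720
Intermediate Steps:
y(L, q) = -26 (y(L, q) = (-6 - 8) - 12 = -14 - 12 = -26)
s(X) = (-26 + X)/(582 + X) (s(X) = (X - 26)/(X + 582) = (-26 + X)/(582 + X))
1/s(-655) = 1/((-26 - 655)/(582 - 655)) = 1/(-681/(-73)) = 1/(-1/73*(-681)) = 1/(681/73) = 73/681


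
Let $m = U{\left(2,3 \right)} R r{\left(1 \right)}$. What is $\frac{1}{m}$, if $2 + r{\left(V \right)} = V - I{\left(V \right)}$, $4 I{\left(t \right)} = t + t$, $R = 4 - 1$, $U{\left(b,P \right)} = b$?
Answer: $- \frac{1}{9} \approx -0.11111$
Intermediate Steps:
$R = 3$
$I{\left(t \right)} = \frac{t}{2}$ ($I{\left(t \right)} = \frac{t + t}{4} = \frac{2 t}{4} = \frac{t}{2}$)
$r{\left(V \right)} = -2 + \frac{V}{2}$ ($r{\left(V \right)} = -2 + \left(V - \frac{V}{2}\right) = -2 + \frac{V}{2}$)
$m = -9$ ($m = 2 \cdot 3 \left(-2 + \frac{1}{2} \cdot 1\right) = 6 \left(-2 + \frac{1}{2}\right) = 6 \left(- \frac{3}{2}\right) = -9$)
$\frac{1}{m} = \frac{1}{-9} = - \frac{1}{9}$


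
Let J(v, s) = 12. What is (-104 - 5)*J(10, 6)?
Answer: -1308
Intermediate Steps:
(-104 - 5)*J(10, 6) = (-104 - 5)*12 = -109*12 = -1308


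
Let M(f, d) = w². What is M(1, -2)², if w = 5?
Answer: 625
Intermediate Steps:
M(f, d) = 25 (M(f, d) = 5² = 25)
M(1, -2)² = 25² = 625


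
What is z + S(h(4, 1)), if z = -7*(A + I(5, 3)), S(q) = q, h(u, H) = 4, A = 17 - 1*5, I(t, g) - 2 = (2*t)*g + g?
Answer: -325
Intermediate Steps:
I(t, g) = 2 + g + 2*g*t (I(t, g) = 2 + ((2*t)*g + g) = 2 + (2*g*t + g) = 2 + (g + 2*g*t) = 2 + g + 2*g*t)
A = 12 (A = 17 - 5 = 12)
z = -329 (z = -7*(12 + (2 + 3 + 2*3*5)) = -7*(12 + (2 + 3 + 30)) = -7*(12 + 35) = -7*47 = -329)
z + S(h(4, 1)) = -329 + 4 = -325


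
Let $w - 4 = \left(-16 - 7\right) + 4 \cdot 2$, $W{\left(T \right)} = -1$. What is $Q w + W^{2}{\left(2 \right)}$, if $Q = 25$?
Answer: $-274$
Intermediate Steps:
$w = -11$ ($w = 4 + \left(\left(-16 - 7\right) + 4 \cdot 2\right) = 4 + \left(-23 + 8\right) = 4 - 15 = -11$)
$Q w + W^{2}{\left(2 \right)} = 25 \left(-11\right) + \left(-1\right)^{2} = -275 + 1 = -274$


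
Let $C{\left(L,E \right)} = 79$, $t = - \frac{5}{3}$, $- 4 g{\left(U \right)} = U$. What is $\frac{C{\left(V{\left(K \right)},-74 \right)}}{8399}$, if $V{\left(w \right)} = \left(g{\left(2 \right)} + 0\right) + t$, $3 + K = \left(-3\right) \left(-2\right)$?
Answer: $\frac{79}{8399} \approx 0.0094059$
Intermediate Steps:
$g{\left(U \right)} = - \frac{U}{4}$
$t = - \frac{5}{3}$ ($t = \left(-5\right) \frac{1}{3} = - \frac{5}{3} \approx -1.6667$)
$K = 3$ ($K = -3 - -6 = -3 + 6 = 3$)
$V{\left(w \right)} = - \frac{13}{6}$ ($V{\left(w \right)} = \left(\left(- \frac{1}{4}\right) 2 + 0\right) - \frac{5}{3} = \left(- \frac{1}{2} + 0\right) - \frac{5}{3} = - \frac{1}{2} - \frac{5}{3} = - \frac{13}{6}$)
$\frac{C{\left(V{\left(K \right)},-74 \right)}}{8399} = \frac{79}{8399}$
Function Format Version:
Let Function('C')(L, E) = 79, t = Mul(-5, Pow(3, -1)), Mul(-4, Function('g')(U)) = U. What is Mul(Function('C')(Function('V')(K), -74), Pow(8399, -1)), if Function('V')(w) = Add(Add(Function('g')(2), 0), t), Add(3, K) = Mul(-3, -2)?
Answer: Rational(79, 8399) ≈ 0.0094059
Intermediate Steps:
Function('g')(U) = Mul(Rational(-1, 4), U)
t = Rational(-5, 3) (t = Mul(-5, Rational(1, 3)) = Rational(-5, 3) ≈ -1.6667)
K = 3 (K = Add(-3, Mul(-3, -2)) = Add(-3, 6) = 3)
Function('V')(w) = Rational(-13, 6) (Function('V')(w) = Add(Add(Mul(Rational(-1, 4), 2), 0), Rational(-5, 3)) = Add(Add(Rational(-1, 2), 0), Rational(-5, 3)) = Add(Rational(-1, 2), Rational(-5, 3)) = Rational(-13, 6))
Mul(Function('C')(Function('V')(K), -74), Pow(8399, -1)) = Mul(79, Pow(8399, -1)) = Mul(79, Rational(1, 8399)) = Rational(79, 8399)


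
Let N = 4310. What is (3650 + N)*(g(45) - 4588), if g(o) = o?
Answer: -36162280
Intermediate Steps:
(3650 + N)*(g(45) - 4588) = (3650 + 4310)*(45 - 4588) = 7960*(-4543) = -36162280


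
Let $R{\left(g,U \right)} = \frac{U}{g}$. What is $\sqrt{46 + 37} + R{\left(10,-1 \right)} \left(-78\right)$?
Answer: $\frac{39}{5} + \sqrt{83} \approx 16.91$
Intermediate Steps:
$\sqrt{46 + 37} + R{\left(10,-1 \right)} \left(-78\right) = \sqrt{46 + 37} + - \frac{1}{10} \left(-78\right) = \sqrt{83} + \left(-1\right) \frac{1}{10} \left(-78\right) = \sqrt{83} - - \frac{39}{5} = \sqrt{83} + \frac{39}{5} = \frac{39}{5} + \sqrt{83}$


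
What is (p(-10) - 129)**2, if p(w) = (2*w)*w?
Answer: 5041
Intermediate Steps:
p(w) = 2*w**2
(p(-10) - 129)**2 = (2*(-10)**2 - 129)**2 = (2*100 - 129)**2 = (200 - 129)**2 = 71**2 = 5041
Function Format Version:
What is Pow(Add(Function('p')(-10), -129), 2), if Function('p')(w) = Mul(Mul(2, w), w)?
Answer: 5041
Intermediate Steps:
Function('p')(w) = Mul(2, Pow(w, 2))
Pow(Add(Function('p')(-10), -129), 2) = Pow(Add(Mul(2, Pow(-10, 2)), -129), 2) = Pow(Add(Mul(2, 100), -129), 2) = Pow(Add(200, -129), 2) = Pow(71, 2) = 5041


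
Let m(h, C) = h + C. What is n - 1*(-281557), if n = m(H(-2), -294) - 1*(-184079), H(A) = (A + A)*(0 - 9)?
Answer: 465378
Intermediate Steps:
H(A) = -18*A (H(A) = (2*A)*(-9) = -18*A)
m(h, C) = C + h
n = 183821 (n = (-294 - 18*(-2)) - 1*(-184079) = (-294 + 36) + 184079 = -258 + 184079 = 183821)
n - 1*(-281557) = 183821 - 1*(-281557) = 183821 + 281557 = 465378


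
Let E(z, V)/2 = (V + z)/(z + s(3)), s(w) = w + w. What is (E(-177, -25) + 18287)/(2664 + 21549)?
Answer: 446783/591489 ≈ 0.75535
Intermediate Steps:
s(w) = 2*w
E(z, V) = 2*(V + z)/(6 + z) (E(z, V) = 2*((V + z)/(z + 2*3)) = 2*((V + z)/(z + 6)) = 2*((V + z)/(6 + z)) = 2*(V + z)/(6 + z))
(E(-177, -25) + 18287)/(2664 + 21549) = (2*(-25 - 177)/(6 - 177) + 18287)/(2664 + 21549) = (2*(-202)/(-171) + 18287)/24213 = (2*(-1/171)*(-202) + 18287)*(1/24213) = (404/171 + 18287)*(1/24213) = (3127481/171)*(1/24213) = 446783/591489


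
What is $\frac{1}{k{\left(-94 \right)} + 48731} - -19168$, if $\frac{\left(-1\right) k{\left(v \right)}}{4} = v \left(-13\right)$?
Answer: $\frac{840382625}{43843} \approx 19168.0$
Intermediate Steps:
$k{\left(v \right)} = 52 v$ ($k{\left(v \right)} = - 4 v \left(-13\right) = - 4 \left(- 13 v\right) = 52 v$)
$\frac{1}{k{\left(-94 \right)} + 48731} - -19168 = \frac{1}{52 \left(-94\right) + 48731} - -19168 = \frac{1}{-4888 + 48731} + 19168 = \frac{1}{43843} + 19168 = \frac{840382625}{43843}$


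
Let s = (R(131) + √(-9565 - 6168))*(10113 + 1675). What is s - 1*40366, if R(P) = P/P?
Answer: -28578 + 11788*I*√15733 ≈ -28578.0 + 1.4786e+6*I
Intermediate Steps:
R(P) = 1
s = 11788 + 11788*I*√15733 (s = (1 + √(-9565 - 6168))*(10113 + 1675) = (1 + √(-15733))*11788 = (1 + I*√15733)*11788 = 11788 + 11788*I*√15733 ≈ 11788.0 + 1.4786e+6*I)
s - 1*40366 = (11788 + 11788*I*√15733) - 1*40366 = (11788 + 11788*I*√15733) - 40366 = -28578 + 11788*I*√15733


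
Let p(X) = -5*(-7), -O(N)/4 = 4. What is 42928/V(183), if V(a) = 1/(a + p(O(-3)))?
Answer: 9358304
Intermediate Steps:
O(N) = -16 (O(N) = -4*4 = -16)
p(X) = 35
V(a) = 1/(35 + a) (V(a) = 1/(a + 35) = 1/(35 + a))
42928/V(183) = 42928/(1/(35 + 183)) = 42928/(1/218) = 42928*218 = 9358304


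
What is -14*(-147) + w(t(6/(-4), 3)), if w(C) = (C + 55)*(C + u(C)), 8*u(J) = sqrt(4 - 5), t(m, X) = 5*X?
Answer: 3108 + 35*I/4 ≈ 3108.0 + 8.75*I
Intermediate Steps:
u(J) = I/8 (u(J) = sqrt(4 - 5)/8 = sqrt(-1)/8 = I/8)
w(C) = (55 + C)*(C + I/8) (w(C) = (C + 55)*(C + I/8) = (55 + C)*(C + I/8))
-14*(-147) + w(t(6/(-4), 3)) = -14*(-147) + ((5*3)**2 + 55*I/8 + (5*3)*(440 + I)/8) = 2058 + (15**2 + 55*I/8 + (1/8)*15*(440 + I)) = 2058 + (225 + 55*I/8 + (825 + 15*I/8)) = 2058 + (1050 + 35*I/4) = 3108 + 35*I/4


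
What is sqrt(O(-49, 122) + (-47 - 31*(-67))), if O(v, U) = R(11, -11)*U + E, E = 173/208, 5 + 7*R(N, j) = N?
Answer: sqrt(282932377)/364 ≈ 46.210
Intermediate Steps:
R(N, j) = -5/7 + N/7
E = 173/208 (E = 173*(1/208) = 173/208 ≈ 0.83173)
O(v, U) = 173/208 + 6*U/7 (O(v, U) = (-5/7 + (1/7)*11)*U + 173/208 = (-5/7 + 11/7)*U + 173/208 = 6*U/7 + 173/208 = 173/208 + 6*U/7)
sqrt(O(-49, 122) + (-47 - 31*(-67))) = sqrt((173/208 + (6/7)*122) + (-47 - 31*(-67))) = sqrt((173/208 + 732/7) + (-47 + 2077)) = sqrt(153467/1456 + 2030) = sqrt(3109147/1456) = sqrt(282932377)/364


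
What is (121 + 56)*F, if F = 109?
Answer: 19293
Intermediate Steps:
(121 + 56)*F = (121 + 56)*109 = 177*109 = 19293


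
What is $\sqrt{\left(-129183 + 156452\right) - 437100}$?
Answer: $i \sqrt{409831} \approx 640.18 i$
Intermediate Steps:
$\sqrt{\left(-129183 + 156452\right) - 437100} = \sqrt{27269 - 437100} = \sqrt{-409831} = i \sqrt{409831}$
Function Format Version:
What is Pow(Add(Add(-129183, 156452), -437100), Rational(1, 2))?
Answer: Mul(I, Pow(409831, Rational(1, 2))) ≈ Mul(640.18, I)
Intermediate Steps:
Pow(Add(Add(-129183, 156452), -437100), Rational(1, 2)) = Pow(Add(27269, -437100), Rational(1, 2)) = Pow(-409831, Rational(1, 2)) = Mul(I, Pow(409831, Rational(1, 2)))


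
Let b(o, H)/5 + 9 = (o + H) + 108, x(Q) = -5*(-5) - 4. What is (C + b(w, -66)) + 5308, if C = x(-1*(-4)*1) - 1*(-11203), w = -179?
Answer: 15802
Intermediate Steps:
x(Q) = 21 (x(Q) = 25 - 4 = 21)
b(o, H) = 495 + 5*H + 5*o (b(o, H) = -45 + 5*((o + H) + 108) = -45 + 5*((H + o) + 108) = -45 + 5*(108 + H + o) = -45 + (540 + 5*H + 5*o) = 495 + 5*H + 5*o)
C = 11224 (C = 21 - 1*(-11203) = 21 + 11203 = 11224)
(C + b(w, -66)) + 5308 = (11224 + (495 + 5*(-66) + 5*(-179))) + 5308 = (11224 + (495 - 330 - 895)) + 5308 = (11224 - 730) + 5308 = 10494 + 5308 = 15802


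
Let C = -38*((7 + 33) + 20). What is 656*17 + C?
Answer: 8872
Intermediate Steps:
C = -2280 (C = -38*(40 + 20) = -38*60 = -2280)
656*17 + C = 656*17 - 2280 = 11152 - 2280 = 8872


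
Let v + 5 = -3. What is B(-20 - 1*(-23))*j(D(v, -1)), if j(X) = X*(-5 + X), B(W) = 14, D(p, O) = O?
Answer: 84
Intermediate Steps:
v = -8 (v = -5 - 3 = -8)
B(-20 - 1*(-23))*j(D(v, -1)) = 14*(-(-5 - 1)) = 14*(-1*(-6)) = 14*6 = 84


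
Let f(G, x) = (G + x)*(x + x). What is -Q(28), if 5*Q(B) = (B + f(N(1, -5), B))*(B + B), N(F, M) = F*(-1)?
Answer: -17248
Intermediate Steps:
N(F, M) = -F
f(G, x) = 2*x*(G + x) (f(G, x) = (G + x)*(2*x) = 2*x*(G + x))
Q(B) = 2*B*(B + 2*B*(-1 + B))/5 (Q(B) = ((B + 2*B*(-1*1 + B))*(B + B))/5 = ((B + 2*B*(-1 + B))*(2*B))/5 = (2*B*(B + 2*B*(-1 + B)))/5 = 2*B*(B + 2*B*(-1 + B))/5)
-Q(28) = -2*28²*(-1 + 2*28)/5 = -2*784*(-1 + 56)/5 = -2*784*55/5 = -1*17248 = -17248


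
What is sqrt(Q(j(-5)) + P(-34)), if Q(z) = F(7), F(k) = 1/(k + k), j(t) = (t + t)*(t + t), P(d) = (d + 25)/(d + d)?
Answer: sqrt(11543)/238 ≈ 0.45142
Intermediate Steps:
P(d) = (25 + d)/(2*d) (P(d) = (25 + d)/((2*d)) = (25 + d)*(1/(2*d)) = (25 + d)/(2*d))
j(t) = 4*t**2 (j(t) = (2*t)*(2*t) = 4*t**2)
F(k) = 1/(2*k)
Q(z) = 1/14 (Q(z) = (1/2)/7 = (1/2)*(1/7) = 1/14)
sqrt(Q(j(-5)) + P(-34)) = sqrt(1/14 + (1/2)*(25 - 34)/(-34)) = sqrt(1/14 + (1/2)*(-1/34)*(-9)) = sqrt(1/14 + 9/68) = sqrt(97/476) = sqrt(11543)/238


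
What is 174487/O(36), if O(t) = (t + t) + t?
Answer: 174487/108 ≈ 1615.6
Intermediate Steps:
O(t) = 3*t (O(t) = 2*t + t = 3*t)
174487/O(36) = 174487/((3*36)) = 174487/108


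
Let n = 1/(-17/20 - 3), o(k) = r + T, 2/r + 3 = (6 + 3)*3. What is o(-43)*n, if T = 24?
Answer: -1445/231 ≈ -6.2554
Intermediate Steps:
r = 1/12 (r = 2/(-3 + (6 + 3)*3) = 2/(-3 + 9*3) = 2/(-3 + 27) = 2/24 = 2*(1/24) = 1/12 ≈ 0.083333)
o(k) = 289/12 (o(k) = 1/12 + 24 = 289/12)
n = -20/77 (n = 1/(-17*1/20 - 3) = 1/(-17/20 - 3) = 1/(-77/20) = -20/77 ≈ -0.25974)
o(-43)*n = (289/12)*(-20/77) = -1445/231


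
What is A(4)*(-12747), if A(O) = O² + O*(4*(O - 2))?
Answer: -611856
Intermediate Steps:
A(O) = O² + O*(-8 + 4*O) (A(O) = O² + O*(4*(-2 + O)) = O² + O*(-8 + 4*O))
A(4)*(-12747) = (4*(-8 + 5*4))*(-12747) = (4*(-8 + 20))*(-12747) = (4*12)*(-12747) = 48*(-12747) = -611856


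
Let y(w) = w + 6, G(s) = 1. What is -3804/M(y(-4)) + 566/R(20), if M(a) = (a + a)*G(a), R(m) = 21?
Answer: -19405/21 ≈ -924.05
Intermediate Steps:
y(w) = 6 + w
M(a) = 2*a (M(a) = (a + a)*1 = (2*a)*1 = 2*a)
-3804/M(y(-4)) + 566/R(20) = -3804*1/(2*(6 - 4)) + 566/21 = -3804/(2*2) + 566*(1/21) = -3804/4 + 566/21 = -3804*1/4 + 566/21 = -951 + 566/21 = -19405/21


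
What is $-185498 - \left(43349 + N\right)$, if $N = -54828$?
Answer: $-174019$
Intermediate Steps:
$-185498 - \left(43349 + N\right) = -185498 - -11479 = -185498 + \left(-43349 + 54828\right) = -185498 + 11479 = -174019$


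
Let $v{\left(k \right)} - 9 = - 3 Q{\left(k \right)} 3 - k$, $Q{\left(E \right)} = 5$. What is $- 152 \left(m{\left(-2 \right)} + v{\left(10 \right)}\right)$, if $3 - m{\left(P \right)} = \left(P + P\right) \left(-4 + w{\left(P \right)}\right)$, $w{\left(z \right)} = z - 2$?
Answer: $11400$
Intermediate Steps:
$w{\left(z \right)} = -2 + z$
$m{\left(P \right)} = 3 - 2 P \left(-6 + P\right)$ ($m{\left(P \right)} = 3 - \left(P + P\right) \left(-4 + \left(-2 + P\right)\right) = 3 - 2 P \left(-6 + P\right)$)
$v{\left(k \right)} = -36 - k$ ($v{\left(k \right)} = 9 - \left(k - \left(-3\right) 5 \cdot 3\right) = 9 - \left(45 + k\right) = -36 - k$)
$- 152 \left(m{\left(-2 \right)} + v{\left(10 \right)}\right) = - 152 \left(\left(3 - 2 \left(-2\right)^{2} + 12 \left(-2\right)\right) - 46\right) = - 152 \left(\left(3 - 8 - 24\right) - 46\right) = - 152 \left(-29 - 46\right) = \left(-152\right) \left(-75\right) = 11400$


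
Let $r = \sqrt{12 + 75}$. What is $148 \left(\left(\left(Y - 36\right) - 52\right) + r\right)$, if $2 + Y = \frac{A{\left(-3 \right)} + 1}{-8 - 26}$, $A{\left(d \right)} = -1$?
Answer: $-13320 + 148 \sqrt{87} \approx -11940.0$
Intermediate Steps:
$r = \sqrt{87} \approx 9.3274$
$Y = -2$ ($Y = -2 + \frac{-1 + 1}{-8 - 26} = -2 + \frac{0}{-34} = -2 + 0 \left(- \frac{1}{34}\right) = -2 + 0 = -2$)
$148 \left(\left(\left(Y - 36\right) - 52\right) + r\right) = 148 \left(\left(\left(-2 - 36\right) - 52\right) + \sqrt{87}\right) = 148 \left(\left(-38 - 52\right) + \sqrt{87}\right) = 148 \left(-90 + \sqrt{87}\right) = -13320 + 148 \sqrt{87}$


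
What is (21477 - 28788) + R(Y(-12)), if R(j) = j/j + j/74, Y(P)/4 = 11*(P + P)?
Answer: -270998/37 ≈ -7324.3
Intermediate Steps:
Y(P) = 88*P (Y(P) = 4*(11*(P + P)) = 4*(11*(2*P)) = 4*(22*P) = 88*P)
R(j) = 1 + j/74 (R(j) = 1 + j*(1/74) = 1 + j/74)
(21477 - 28788) + R(Y(-12)) = (21477 - 28788) + (1 + (88*(-12))/74) = -7311 + (1 + (1/74)*(-1056)) = -7311 + (1 - 528/37) = -7311 - 491/37 = -270998/37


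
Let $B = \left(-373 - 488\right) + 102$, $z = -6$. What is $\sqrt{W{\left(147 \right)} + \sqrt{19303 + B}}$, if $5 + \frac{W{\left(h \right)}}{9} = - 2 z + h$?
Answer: $\sqrt{1386 + 4 \sqrt{1159}} \approx 39.015$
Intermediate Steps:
$W{\left(h \right)} = 63 + 9 h$ ($W{\left(h \right)} = -45 + 9 \left(\left(-2\right) \left(-6\right) + h\right) = -45 + 9 \left(12 + h\right) = -45 + \left(108 + 9 h\right) = 63 + 9 h$)
$B = -759$ ($B = -861 + 102 = -759$)
$\sqrt{W{\left(147 \right)} + \sqrt{19303 + B}} = \sqrt{\left(63 + 9 \cdot 147\right) + \sqrt{19303 - 759}} = \sqrt{\left(63 + 1323\right) + \sqrt{18544}} = \sqrt{1386 + 4 \sqrt{1159}}$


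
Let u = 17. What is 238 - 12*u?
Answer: 34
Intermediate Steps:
238 - 12*u = 238 - 12*17 = 238 - 1*204 = 238 - 204 = 34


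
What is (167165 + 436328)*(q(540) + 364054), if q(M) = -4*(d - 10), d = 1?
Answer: 219725766370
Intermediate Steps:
q(M) = 36 (q(M) = -4*(1 - 10) = -4*(-9) = 36)
(167165 + 436328)*(q(540) + 364054) = (167165 + 436328)*(36 + 364054) = 603493*364090 = 219725766370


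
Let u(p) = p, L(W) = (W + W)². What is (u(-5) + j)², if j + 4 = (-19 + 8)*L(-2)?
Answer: 34225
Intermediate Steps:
L(W) = 4*W² (L(W) = (2*W)² = 4*W²)
j = -180 (j = -4 + (-19 + 8)*(4*(-2)²) = -4 - 44*4 = -4 - 11*16 = -4 - 176 = -180)
(u(-5) + j)² = (-5 - 180)² = (-185)² = 34225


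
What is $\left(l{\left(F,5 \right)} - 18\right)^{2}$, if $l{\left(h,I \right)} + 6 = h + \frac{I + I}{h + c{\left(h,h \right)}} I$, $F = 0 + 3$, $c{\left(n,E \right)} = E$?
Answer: $\frac{1444}{9} \approx 160.44$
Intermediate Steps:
$F = 3$
$l{\left(h,I \right)} = -6 + h + \frac{I^{2}}{h}$ ($l{\left(h,I \right)} = -6 + \left(h + \frac{I + I}{h + h} I\right) = -6 + \left(h + \frac{2 I}{2 h} I\right) = -6 + \left(h + 2 I \frac{1}{2 h} I\right) = -6 + \left(h + \frac{I}{h} I\right) = -6 + \left(h + \frac{I^{2}}{h}\right) = -6 + h + \frac{I^{2}}{h}$)
$\left(l{\left(F,5 \right)} - 18\right)^{2} = \left(\left(-6 + 3 + \frac{5^{2}}{3}\right) - 18\right)^{2} = \left(\left(-6 + 3 + 25 \cdot \frac{1}{3}\right) - 18\right)^{2} = \left(\left(-6 + 3 + \frac{25}{3}\right) - 18\right)^{2} = \left(\frac{16}{3} - 18\right)^{2} = \left(- \frac{38}{3}\right)^{2} = \frac{1444}{9}$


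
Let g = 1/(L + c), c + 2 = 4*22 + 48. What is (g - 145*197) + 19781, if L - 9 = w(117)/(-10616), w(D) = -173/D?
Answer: -1560181821624/177616469 ≈ -8784.0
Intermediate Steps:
c = 134 (c = -2 + (4*22 + 48) = -2 + (88 + 48) = -2 + 136 = 134)
L = 11178821/1242072 (L = 9 - 173/117/(-10616) = 9 - 173*1/117*(-1/10616) = 9 - 173/117*(-1/10616) = 9 + 173/1242072 = 11178821/1242072 ≈ 9.0001)
g = 1242072/177616469 (g = 1/(11178821/1242072 + 134) = 1/(177616469/1242072) = 1242072/177616469 ≈ 0.0069930)
(g - 145*197) + 19781 = (1242072/177616469 - 145*197) + 19781 = (1242072/177616469 - 28565) + 19781 = -5073613194913/177616469 + 19781 = -1560181821624/177616469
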